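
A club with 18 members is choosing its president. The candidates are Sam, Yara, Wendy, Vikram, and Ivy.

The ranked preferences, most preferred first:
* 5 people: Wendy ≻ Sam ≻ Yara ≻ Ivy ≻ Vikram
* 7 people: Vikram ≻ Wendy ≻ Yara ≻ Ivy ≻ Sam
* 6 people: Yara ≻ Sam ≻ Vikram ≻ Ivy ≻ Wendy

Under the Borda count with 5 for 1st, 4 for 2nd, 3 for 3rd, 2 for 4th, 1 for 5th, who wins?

Yara

Sam: 5×4 + 7×1 + 6×4 = 51
Yara: 5×3 + 7×3 + 6×5 = 66
Wendy: 5×5 + 7×4 + 6×1 = 59
Vikram: 5×1 + 7×5 + 6×3 = 58
Ivy: 5×2 + 7×2 + 6×2 = 36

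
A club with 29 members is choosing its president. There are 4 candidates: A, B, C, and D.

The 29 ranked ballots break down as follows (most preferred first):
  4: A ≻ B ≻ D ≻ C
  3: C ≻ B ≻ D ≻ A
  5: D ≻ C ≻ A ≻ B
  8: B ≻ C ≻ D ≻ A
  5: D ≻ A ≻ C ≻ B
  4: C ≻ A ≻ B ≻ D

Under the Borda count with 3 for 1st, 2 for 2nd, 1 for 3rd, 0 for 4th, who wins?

A: 4×3 + 3×0 + 5×1 + 8×0 + 5×2 + 4×2 = 35
B: 4×2 + 3×2 + 5×0 + 8×3 + 5×0 + 4×1 = 42
C: 4×0 + 3×3 + 5×2 + 8×2 + 5×1 + 4×3 = 52
D: 4×1 + 3×1 + 5×3 + 8×1 + 5×3 + 4×0 = 45

C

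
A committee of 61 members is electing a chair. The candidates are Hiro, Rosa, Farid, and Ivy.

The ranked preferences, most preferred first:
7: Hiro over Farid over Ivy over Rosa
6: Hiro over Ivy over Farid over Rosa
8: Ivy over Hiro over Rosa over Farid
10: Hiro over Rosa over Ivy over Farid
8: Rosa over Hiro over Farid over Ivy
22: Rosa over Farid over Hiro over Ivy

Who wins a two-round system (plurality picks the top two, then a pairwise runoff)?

Round 1 first-place votes: Hiro 23, Rosa 30, Farid 0, Ivy 8. Rosa and Hiro advance.
Runoff: Rosa is ranked above Hiro on 30 ballots, Hiro above Rosa on 31.

Hiro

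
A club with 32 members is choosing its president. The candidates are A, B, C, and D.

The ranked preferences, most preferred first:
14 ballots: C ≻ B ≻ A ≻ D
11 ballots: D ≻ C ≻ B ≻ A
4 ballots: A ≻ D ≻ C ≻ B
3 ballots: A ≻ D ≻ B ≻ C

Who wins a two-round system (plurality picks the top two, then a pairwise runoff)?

Round 1 first-place votes: A 7, B 0, C 14, D 11. C and D advance.
Runoff: C is ranked above D on 14 ballots, D above C on 18.

D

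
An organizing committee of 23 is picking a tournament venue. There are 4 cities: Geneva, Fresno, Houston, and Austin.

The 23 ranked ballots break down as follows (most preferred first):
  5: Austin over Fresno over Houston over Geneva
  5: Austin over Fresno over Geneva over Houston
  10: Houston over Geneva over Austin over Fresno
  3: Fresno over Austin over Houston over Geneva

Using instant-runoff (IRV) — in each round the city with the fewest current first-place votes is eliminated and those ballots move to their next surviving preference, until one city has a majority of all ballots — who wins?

Round 1: Geneva 0, Fresno 3, Houston 10, Austin 10. Geneva eliminated.
Round 2: Fresno 3, Houston 10, Austin 10. Fresno eliminated.
Round 3: Houston 10, Austin 13. Austin has a majority (≥12).

Austin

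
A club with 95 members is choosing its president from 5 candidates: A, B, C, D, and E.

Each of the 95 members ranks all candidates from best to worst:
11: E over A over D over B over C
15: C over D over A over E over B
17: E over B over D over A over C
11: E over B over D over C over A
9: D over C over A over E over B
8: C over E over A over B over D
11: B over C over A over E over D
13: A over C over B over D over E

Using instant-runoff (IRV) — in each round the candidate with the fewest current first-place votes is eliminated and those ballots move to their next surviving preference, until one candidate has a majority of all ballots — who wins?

Round 1: A 13, B 11, C 23, D 9, E 39. D eliminated.
Round 2: A 13, B 11, C 32, E 39. B eliminated.
Round 3: A 13, C 43, E 39. A eliminated.
Round 4: C 56, E 39. C has a majority (≥48).

C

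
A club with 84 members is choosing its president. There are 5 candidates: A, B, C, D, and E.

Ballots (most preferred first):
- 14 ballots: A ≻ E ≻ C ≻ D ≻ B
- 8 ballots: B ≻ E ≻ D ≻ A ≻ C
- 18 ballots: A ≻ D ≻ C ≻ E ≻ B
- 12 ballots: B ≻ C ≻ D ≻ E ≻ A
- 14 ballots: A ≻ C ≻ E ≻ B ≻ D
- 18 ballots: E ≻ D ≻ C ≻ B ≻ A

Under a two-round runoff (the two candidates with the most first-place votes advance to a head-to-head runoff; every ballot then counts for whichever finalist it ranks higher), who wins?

A

Round 1 first-place votes: A 46, B 20, C 0, D 0, E 18. A and B advance.
Runoff: A is ranked above B on 46 ballots, B above A on 38.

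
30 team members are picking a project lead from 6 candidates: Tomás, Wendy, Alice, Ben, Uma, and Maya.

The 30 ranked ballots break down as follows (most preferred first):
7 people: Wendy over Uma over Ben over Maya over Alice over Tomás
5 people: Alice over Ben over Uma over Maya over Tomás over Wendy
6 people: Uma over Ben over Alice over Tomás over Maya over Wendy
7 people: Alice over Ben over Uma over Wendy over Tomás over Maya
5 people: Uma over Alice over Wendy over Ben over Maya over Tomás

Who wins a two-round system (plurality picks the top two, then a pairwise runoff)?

Uma

Round 1 first-place votes: Tomás 0, Wendy 7, Alice 12, Ben 0, Uma 11, Maya 0. Alice and Uma advance.
Runoff: Alice is ranked above Uma on 12 ballots, Uma above Alice on 18.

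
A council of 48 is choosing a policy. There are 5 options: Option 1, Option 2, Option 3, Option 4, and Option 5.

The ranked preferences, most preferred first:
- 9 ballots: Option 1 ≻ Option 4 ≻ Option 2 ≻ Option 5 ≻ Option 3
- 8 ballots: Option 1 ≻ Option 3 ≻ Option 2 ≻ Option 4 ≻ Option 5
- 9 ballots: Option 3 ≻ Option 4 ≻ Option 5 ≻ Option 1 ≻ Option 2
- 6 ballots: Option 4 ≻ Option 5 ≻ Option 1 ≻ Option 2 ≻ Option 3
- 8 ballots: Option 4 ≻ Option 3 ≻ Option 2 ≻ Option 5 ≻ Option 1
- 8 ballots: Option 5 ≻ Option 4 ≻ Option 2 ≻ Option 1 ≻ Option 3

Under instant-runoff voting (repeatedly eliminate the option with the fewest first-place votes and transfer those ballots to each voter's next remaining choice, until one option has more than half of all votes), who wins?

Option 4

Round 1: Option 1 17, Option 2 0, Option 3 9, Option 4 14, Option 5 8. Option 2 eliminated.
Round 2: Option 1 17, Option 3 9, Option 4 14, Option 5 8. Option 5 eliminated.
Round 3: Option 1 17, Option 3 9, Option 4 22. Option 3 eliminated.
Round 4: Option 1 17, Option 4 31. Option 4 has a majority (≥25).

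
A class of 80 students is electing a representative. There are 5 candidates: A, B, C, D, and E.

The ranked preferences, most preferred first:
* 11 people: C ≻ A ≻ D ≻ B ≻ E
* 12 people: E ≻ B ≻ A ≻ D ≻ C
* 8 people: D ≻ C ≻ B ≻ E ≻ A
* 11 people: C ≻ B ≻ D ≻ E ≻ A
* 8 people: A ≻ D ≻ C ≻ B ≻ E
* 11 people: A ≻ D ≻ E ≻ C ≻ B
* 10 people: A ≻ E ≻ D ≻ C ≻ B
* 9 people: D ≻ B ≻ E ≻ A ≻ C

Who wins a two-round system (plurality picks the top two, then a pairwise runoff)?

Round 1 first-place votes: A 29, B 0, C 22, D 17, E 12. A and C advance.
Runoff: A is ranked above C on 50 ballots, C above A on 30.

A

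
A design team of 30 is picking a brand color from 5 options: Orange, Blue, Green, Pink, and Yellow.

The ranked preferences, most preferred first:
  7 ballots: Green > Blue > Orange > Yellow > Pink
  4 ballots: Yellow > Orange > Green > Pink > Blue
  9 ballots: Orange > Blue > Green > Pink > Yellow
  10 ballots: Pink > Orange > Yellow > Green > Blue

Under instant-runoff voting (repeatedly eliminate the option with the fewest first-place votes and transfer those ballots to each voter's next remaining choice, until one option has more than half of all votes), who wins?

Round 1: Orange 9, Blue 0, Green 7, Pink 10, Yellow 4. Blue eliminated.
Round 2: Orange 9, Green 7, Pink 10, Yellow 4. Yellow eliminated.
Round 3: Orange 13, Green 7, Pink 10. Green eliminated.
Round 4: Orange 20, Pink 10. Orange has a majority (≥16).

Orange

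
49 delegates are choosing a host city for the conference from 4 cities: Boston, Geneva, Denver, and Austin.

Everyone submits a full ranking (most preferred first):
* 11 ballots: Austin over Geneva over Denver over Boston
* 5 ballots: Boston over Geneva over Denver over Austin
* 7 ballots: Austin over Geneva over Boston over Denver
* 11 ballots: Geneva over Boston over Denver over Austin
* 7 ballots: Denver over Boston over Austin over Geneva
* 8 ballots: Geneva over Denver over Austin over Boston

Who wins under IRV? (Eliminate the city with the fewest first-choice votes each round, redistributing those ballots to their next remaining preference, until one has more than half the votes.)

Round 1: Boston 5, Geneva 19, Denver 7, Austin 18. Boston eliminated.
Round 2: Geneva 24, Denver 7, Austin 18. Denver eliminated.
Round 3: Geneva 24, Austin 25. Austin has a majority (≥25).

Austin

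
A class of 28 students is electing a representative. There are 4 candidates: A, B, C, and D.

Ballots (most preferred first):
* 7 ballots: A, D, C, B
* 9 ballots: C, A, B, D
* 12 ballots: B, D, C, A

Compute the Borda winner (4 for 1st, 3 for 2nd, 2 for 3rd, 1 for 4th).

A: 7×4 + 9×3 + 12×1 = 67
B: 7×1 + 9×2 + 12×4 = 73
C: 7×2 + 9×4 + 12×2 = 74
D: 7×3 + 9×1 + 12×3 = 66

C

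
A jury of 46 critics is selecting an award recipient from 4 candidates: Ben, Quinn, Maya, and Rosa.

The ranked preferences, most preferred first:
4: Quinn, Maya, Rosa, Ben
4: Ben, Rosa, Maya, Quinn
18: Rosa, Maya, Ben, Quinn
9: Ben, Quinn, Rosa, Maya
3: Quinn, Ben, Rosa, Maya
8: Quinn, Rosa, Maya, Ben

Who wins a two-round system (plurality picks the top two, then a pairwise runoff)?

Quinn

Round 1 first-place votes: Ben 13, Quinn 15, Maya 0, Rosa 18. Rosa and Quinn advance.
Runoff: Rosa is ranked above Quinn on 22 ballots, Quinn above Rosa on 24.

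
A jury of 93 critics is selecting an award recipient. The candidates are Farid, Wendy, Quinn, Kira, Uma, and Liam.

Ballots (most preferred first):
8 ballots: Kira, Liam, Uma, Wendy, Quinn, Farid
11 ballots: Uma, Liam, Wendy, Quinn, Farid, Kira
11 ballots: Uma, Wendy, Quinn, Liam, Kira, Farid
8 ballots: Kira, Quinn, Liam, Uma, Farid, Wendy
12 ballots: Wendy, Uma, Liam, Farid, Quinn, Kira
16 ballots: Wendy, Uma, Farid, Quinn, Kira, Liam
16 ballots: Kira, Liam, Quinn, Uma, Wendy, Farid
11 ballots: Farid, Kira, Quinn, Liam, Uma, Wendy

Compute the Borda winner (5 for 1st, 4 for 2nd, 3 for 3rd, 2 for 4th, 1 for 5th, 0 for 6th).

Farid: 8×0 + 11×1 + 11×0 + 8×1 + 12×2 + 16×3 + 16×0 + 11×5 = 146
Wendy: 8×2 + 11×3 + 11×4 + 8×0 + 12×5 + 16×5 + 16×1 + 11×0 = 249
Quinn: 8×1 + 11×2 + 11×3 + 8×4 + 12×1 + 16×2 + 16×3 + 11×3 = 220
Kira: 8×5 + 11×0 + 11×1 + 8×5 + 12×0 + 16×1 + 16×5 + 11×4 = 231
Uma: 8×3 + 11×5 + 11×5 + 8×2 + 12×4 + 16×4 + 16×2 + 11×1 = 305
Liam: 8×4 + 11×4 + 11×2 + 8×3 + 12×3 + 16×0 + 16×4 + 11×2 = 244

Uma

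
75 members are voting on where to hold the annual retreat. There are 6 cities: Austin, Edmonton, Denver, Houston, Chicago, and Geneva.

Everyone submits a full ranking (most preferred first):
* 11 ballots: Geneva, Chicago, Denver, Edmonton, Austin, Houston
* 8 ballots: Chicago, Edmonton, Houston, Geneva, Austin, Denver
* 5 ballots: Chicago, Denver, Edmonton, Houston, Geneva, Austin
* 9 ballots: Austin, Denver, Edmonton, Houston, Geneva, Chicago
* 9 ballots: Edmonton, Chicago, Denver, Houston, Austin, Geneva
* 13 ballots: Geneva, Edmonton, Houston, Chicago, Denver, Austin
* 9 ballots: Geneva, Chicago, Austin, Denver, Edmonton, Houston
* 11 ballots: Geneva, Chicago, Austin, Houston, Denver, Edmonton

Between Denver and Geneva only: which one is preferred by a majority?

Denver is ranked above Geneva on 23 ballots; Geneva above Denver on 52.

Geneva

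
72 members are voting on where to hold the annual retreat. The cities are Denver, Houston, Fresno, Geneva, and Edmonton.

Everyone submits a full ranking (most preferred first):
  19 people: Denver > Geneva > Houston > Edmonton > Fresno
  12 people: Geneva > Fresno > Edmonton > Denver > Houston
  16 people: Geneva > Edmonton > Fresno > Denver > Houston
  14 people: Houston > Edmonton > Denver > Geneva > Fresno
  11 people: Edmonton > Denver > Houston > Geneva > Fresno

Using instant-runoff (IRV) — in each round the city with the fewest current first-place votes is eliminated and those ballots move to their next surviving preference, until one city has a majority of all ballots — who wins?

Denver

Round 1: Denver 19, Houston 14, Fresno 0, Geneva 28, Edmonton 11. Fresno eliminated.
Round 2: Denver 19, Houston 14, Geneva 28, Edmonton 11. Edmonton eliminated.
Round 3: Denver 30, Houston 14, Geneva 28. Houston eliminated.
Round 4: Denver 44, Geneva 28. Denver has a majority (≥37).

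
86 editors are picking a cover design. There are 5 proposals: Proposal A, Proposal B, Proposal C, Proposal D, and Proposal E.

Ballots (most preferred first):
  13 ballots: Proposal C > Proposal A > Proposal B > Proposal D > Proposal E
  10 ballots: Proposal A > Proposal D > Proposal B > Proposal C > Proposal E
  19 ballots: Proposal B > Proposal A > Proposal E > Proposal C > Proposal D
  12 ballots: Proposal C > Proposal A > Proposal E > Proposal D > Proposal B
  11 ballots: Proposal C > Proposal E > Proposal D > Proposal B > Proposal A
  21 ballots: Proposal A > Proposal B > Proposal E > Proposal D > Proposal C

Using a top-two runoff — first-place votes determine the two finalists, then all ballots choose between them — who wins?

Round 1 first-place votes: Proposal A 31, Proposal B 19, Proposal C 36, Proposal D 0, Proposal E 0. Proposal C and Proposal A advance.
Runoff: Proposal C is ranked above Proposal A on 36 ballots, Proposal A above Proposal C on 50.

Proposal A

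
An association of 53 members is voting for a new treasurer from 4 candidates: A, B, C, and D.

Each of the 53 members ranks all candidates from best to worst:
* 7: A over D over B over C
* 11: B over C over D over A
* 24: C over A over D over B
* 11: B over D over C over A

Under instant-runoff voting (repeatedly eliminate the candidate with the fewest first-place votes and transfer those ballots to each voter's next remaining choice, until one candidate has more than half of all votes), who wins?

B

Round 1: A 7, B 22, C 24, D 0. D eliminated.
Round 2: A 7, B 22, C 24. A eliminated.
Round 3: B 29, C 24. B has a majority (≥27).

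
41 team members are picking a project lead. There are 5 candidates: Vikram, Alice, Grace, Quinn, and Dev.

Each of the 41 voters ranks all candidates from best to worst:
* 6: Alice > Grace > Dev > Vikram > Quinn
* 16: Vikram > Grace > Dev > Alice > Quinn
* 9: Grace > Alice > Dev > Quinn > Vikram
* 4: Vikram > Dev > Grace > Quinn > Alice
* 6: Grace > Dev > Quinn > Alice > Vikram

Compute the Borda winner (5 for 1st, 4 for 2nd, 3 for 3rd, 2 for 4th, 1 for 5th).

Vikram: 6×2 + 16×5 + 9×1 + 4×5 + 6×1 = 127
Alice: 6×5 + 16×2 + 9×4 + 4×1 + 6×2 = 114
Grace: 6×4 + 16×4 + 9×5 + 4×3 + 6×5 = 175
Quinn: 6×1 + 16×1 + 9×2 + 4×2 + 6×3 = 66
Dev: 6×3 + 16×3 + 9×3 + 4×4 + 6×4 = 133

Grace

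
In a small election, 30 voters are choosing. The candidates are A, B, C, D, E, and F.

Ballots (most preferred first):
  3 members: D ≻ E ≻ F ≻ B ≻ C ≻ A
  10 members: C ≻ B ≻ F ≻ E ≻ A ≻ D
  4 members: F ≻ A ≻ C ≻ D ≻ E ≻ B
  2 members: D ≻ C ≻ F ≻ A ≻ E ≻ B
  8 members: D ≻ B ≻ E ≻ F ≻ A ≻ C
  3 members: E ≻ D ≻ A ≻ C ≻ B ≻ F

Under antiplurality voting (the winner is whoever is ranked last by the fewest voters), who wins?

E

Last-place votes: A 3, B 6, C 8, D 10, E 0, F 3.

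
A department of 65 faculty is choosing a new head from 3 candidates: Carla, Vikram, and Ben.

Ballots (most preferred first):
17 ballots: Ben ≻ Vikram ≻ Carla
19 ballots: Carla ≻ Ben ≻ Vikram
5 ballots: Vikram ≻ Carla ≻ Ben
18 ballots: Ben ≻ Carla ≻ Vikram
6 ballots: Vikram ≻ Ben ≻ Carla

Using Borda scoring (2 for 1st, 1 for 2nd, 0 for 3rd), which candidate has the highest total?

Carla: 17×0 + 19×2 + 5×1 + 18×1 + 6×0 = 61
Vikram: 17×1 + 19×0 + 5×2 + 18×0 + 6×2 = 39
Ben: 17×2 + 19×1 + 5×0 + 18×2 + 6×1 = 95

Ben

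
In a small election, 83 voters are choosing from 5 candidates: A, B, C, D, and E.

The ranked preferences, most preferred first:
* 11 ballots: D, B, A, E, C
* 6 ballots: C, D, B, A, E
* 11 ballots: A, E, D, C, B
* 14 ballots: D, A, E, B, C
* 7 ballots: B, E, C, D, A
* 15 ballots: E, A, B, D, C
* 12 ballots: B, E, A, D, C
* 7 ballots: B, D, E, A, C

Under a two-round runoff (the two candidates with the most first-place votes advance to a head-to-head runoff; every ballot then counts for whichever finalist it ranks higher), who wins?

D

Round 1 first-place votes: A 11, B 26, C 6, D 25, E 15. B and D advance.
Runoff: B is ranked above D on 41 ballots, D above B on 42.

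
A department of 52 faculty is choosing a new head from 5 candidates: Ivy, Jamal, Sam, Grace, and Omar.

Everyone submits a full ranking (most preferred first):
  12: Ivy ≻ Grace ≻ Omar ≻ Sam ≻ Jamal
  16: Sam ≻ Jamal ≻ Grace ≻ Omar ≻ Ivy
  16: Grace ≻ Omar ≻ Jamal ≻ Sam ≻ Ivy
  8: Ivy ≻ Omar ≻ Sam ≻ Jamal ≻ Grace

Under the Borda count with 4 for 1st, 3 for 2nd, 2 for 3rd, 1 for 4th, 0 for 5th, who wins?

Ivy: 12×4 + 16×0 + 16×0 + 8×4 = 80
Jamal: 12×0 + 16×3 + 16×2 + 8×1 = 88
Sam: 12×1 + 16×4 + 16×1 + 8×2 = 108
Grace: 12×3 + 16×2 + 16×4 + 8×0 = 132
Omar: 12×2 + 16×1 + 16×3 + 8×3 = 112

Grace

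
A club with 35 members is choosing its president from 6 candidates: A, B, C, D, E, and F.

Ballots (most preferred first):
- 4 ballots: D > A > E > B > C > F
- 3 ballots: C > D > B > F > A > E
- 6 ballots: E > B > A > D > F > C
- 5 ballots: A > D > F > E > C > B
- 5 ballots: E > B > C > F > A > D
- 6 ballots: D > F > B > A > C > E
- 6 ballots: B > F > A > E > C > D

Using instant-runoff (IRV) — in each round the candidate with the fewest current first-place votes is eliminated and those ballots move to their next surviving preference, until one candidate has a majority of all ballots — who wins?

Round 1: A 5, B 6, C 3, D 10, E 11, F 0. F eliminated.
Round 2: A 5, B 6, C 3, D 10, E 11. C eliminated.
Round 3: A 5, B 6, D 13, E 11. A eliminated.
Round 4: B 6, D 18, E 11. D has a majority (≥18).

D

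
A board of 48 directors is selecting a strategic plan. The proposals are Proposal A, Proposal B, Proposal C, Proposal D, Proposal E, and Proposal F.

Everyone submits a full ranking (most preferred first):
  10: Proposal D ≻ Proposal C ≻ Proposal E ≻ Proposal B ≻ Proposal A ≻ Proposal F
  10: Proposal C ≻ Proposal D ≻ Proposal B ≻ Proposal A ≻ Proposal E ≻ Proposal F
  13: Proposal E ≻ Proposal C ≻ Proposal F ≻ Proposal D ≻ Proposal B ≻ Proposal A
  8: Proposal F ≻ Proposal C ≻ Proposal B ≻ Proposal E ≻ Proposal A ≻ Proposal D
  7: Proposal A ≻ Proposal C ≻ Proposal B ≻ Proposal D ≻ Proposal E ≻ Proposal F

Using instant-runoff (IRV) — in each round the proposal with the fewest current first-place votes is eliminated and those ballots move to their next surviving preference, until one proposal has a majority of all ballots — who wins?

Round 1: Proposal A 7, Proposal B 0, Proposal C 10, Proposal D 10, Proposal E 13, Proposal F 8. Proposal B eliminated.
Round 2: Proposal A 7, Proposal C 10, Proposal D 10, Proposal E 13, Proposal F 8. Proposal A eliminated.
Round 3: Proposal C 17, Proposal D 10, Proposal E 13, Proposal F 8. Proposal F eliminated.
Round 4: Proposal C 25, Proposal D 10, Proposal E 13. Proposal C has a majority (≥25).

Proposal C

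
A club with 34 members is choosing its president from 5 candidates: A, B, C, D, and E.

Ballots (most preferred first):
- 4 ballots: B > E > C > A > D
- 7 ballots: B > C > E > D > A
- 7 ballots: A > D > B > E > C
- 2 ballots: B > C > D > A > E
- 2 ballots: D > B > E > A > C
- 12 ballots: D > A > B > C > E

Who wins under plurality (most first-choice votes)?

First-place votes: A 7, B 13, C 0, D 14, E 0.

D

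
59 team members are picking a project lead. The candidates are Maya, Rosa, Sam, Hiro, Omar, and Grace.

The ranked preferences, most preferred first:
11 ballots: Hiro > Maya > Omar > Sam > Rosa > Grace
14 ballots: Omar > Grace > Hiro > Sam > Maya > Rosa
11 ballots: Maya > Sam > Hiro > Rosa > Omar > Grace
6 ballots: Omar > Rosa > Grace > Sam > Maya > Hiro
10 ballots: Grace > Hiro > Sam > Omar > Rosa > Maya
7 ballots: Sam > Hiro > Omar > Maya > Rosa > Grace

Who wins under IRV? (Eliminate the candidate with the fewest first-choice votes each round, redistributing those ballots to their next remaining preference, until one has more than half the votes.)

Hiro

Round 1: Maya 11, Rosa 0, Sam 7, Hiro 11, Omar 20, Grace 10. Rosa eliminated.
Round 2: Maya 11, Sam 7, Hiro 11, Omar 20, Grace 10. Sam eliminated.
Round 3: Maya 11, Hiro 18, Omar 20, Grace 10. Grace eliminated.
Round 4: Maya 11, Hiro 28, Omar 20. Maya eliminated.
Round 5: Hiro 39, Omar 20. Hiro has a majority (≥30).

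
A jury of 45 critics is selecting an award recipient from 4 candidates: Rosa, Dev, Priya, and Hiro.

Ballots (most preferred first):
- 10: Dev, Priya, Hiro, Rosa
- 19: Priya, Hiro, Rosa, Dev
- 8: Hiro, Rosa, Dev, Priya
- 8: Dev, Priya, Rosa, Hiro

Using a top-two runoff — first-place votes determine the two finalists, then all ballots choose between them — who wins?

Dev

Round 1 first-place votes: Rosa 0, Dev 18, Priya 19, Hiro 8. Priya and Dev advance.
Runoff: Priya is ranked above Dev on 19 ballots, Dev above Priya on 26.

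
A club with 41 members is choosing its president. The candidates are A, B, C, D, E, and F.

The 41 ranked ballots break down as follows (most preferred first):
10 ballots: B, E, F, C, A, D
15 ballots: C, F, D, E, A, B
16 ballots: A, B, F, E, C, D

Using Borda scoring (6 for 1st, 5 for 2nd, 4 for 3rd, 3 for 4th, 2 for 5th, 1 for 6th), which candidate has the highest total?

F

A: 10×2 + 15×2 + 16×6 = 146
B: 10×6 + 15×1 + 16×5 = 155
C: 10×3 + 15×6 + 16×2 = 152
D: 10×1 + 15×4 + 16×1 = 86
E: 10×5 + 15×3 + 16×3 = 143
F: 10×4 + 15×5 + 16×4 = 179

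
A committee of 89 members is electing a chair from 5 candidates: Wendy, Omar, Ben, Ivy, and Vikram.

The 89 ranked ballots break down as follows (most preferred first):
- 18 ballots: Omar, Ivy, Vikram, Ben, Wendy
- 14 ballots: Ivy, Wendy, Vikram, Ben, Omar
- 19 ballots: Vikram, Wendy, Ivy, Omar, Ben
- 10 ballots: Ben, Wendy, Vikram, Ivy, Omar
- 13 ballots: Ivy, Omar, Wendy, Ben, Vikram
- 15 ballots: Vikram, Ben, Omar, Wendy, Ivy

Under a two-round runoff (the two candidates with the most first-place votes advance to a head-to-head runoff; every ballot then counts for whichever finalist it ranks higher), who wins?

Round 1 first-place votes: Wendy 0, Omar 18, Ben 10, Ivy 27, Vikram 34. Vikram and Ivy advance.
Runoff: Vikram is ranked above Ivy on 44 ballots, Ivy above Vikram on 45.

Ivy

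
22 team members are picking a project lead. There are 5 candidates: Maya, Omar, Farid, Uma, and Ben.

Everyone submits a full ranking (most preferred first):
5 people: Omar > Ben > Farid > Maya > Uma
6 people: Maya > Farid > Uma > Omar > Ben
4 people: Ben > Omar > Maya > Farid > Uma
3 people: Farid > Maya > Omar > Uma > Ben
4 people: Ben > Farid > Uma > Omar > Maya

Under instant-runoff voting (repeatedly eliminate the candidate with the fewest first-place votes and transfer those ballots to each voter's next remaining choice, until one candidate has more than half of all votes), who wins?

Ben

Round 1: Maya 6, Omar 5, Farid 3, Uma 0, Ben 8. Uma eliminated.
Round 2: Maya 6, Omar 5, Farid 3, Ben 8. Farid eliminated.
Round 3: Maya 9, Omar 5, Ben 8. Omar eliminated.
Round 4: Maya 9, Ben 13. Ben has a majority (≥12).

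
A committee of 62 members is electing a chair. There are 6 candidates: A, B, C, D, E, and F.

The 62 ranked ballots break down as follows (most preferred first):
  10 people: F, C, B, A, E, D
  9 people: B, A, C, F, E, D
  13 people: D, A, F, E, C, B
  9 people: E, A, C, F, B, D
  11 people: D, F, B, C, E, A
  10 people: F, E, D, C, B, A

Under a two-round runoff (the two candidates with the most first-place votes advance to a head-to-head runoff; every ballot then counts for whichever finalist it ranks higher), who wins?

Round 1 first-place votes: A 0, B 9, C 0, D 24, E 9, F 20. D and F advance.
Runoff: D is ranked above F on 24 ballots, F above D on 38.

F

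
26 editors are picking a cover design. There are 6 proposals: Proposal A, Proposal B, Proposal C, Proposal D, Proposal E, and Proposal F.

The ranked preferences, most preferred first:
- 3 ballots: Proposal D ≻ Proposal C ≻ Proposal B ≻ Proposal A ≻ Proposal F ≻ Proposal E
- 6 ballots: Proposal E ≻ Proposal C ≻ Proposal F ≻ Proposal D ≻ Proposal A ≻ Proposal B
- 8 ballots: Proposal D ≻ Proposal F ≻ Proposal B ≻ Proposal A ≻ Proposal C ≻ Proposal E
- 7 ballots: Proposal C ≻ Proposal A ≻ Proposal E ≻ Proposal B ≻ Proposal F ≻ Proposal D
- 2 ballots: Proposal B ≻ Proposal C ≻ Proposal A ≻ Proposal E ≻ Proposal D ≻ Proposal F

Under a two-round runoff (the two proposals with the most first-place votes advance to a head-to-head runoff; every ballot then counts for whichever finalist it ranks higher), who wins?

Round 1 first-place votes: Proposal A 0, Proposal B 2, Proposal C 7, Proposal D 11, Proposal E 6, Proposal F 0. Proposal D and Proposal C advance.
Runoff: Proposal D is ranked above Proposal C on 11 ballots, Proposal C above Proposal D on 15.

Proposal C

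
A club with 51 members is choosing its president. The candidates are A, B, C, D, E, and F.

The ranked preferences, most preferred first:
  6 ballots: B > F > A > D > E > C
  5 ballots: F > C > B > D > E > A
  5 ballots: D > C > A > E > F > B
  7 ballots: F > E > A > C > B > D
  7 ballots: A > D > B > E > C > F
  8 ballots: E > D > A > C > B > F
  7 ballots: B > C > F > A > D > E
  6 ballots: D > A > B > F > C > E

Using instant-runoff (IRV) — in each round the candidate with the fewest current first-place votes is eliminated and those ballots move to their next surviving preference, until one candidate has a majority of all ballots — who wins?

D

Round 1: A 7, B 13, C 0, D 11, E 8, F 12. C eliminated.
Round 2: A 7, B 13, D 11, E 8, F 12. A eliminated.
Round 3: B 13, D 18, E 8, F 12. E eliminated.
Round 4: B 13, D 26, F 12. D has a majority (≥26).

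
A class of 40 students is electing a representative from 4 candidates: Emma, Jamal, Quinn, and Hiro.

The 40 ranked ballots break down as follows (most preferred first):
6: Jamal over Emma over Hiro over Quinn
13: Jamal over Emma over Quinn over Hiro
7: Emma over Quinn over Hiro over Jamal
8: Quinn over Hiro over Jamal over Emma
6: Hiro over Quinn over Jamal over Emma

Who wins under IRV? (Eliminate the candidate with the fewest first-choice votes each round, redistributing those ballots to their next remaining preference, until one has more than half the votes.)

Quinn

Round 1: Emma 7, Jamal 19, Quinn 8, Hiro 6. Hiro eliminated.
Round 2: Emma 7, Jamal 19, Quinn 14. Emma eliminated.
Round 3: Jamal 19, Quinn 21. Quinn has a majority (≥21).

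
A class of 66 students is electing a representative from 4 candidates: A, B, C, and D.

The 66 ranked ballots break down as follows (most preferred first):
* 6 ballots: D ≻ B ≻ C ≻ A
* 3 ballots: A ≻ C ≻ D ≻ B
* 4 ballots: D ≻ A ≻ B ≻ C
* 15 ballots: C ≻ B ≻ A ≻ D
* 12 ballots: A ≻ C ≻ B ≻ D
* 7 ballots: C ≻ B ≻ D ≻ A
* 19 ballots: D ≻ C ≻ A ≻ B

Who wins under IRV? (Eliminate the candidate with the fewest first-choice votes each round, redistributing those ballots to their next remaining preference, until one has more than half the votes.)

C

Round 1: A 15, B 0, C 22, D 29. B eliminated.
Round 2: A 15, C 22, D 29. A eliminated.
Round 3: C 37, D 29. C has a majority (≥34).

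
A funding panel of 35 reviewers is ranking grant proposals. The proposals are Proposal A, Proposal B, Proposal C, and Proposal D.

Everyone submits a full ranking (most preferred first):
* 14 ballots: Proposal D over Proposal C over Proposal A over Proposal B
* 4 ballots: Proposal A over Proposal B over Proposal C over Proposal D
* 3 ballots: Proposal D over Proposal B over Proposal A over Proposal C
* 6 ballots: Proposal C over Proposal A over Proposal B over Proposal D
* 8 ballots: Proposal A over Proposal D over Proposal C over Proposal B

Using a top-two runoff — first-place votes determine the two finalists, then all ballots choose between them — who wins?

Round 1 first-place votes: Proposal A 12, Proposal B 0, Proposal C 6, Proposal D 17. Proposal D and Proposal A advance.
Runoff: Proposal D is ranked above Proposal A on 17 ballots, Proposal A above Proposal D on 18.

Proposal A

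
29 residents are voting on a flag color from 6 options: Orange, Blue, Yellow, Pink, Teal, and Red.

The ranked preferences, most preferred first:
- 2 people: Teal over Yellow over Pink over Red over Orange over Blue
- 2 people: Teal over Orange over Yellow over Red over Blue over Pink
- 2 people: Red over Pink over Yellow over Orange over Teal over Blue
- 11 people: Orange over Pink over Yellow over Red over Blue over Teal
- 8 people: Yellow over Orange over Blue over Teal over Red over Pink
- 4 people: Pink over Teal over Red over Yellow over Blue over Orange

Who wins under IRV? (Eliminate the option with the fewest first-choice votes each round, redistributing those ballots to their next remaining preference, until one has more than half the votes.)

Yellow

Round 1: Orange 11, Blue 0, Yellow 8, Pink 4, Teal 4, Red 2. Blue eliminated.
Round 2: Orange 11, Yellow 8, Pink 4, Teal 4, Red 2. Red eliminated.
Round 3: Orange 11, Yellow 8, Pink 6, Teal 4. Teal eliminated.
Round 4: Orange 13, Yellow 10, Pink 6. Pink eliminated.
Round 5: Orange 13, Yellow 16. Yellow has a majority (≥15).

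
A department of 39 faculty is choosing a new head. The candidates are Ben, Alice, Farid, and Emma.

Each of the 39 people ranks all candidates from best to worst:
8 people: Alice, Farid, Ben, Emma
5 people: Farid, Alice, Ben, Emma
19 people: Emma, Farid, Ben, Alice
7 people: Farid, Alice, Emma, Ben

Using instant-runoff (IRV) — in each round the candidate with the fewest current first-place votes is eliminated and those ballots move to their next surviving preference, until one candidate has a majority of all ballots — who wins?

Farid

Round 1: Ben 0, Alice 8, Farid 12, Emma 19. Ben eliminated.
Round 2: Alice 8, Farid 12, Emma 19. Alice eliminated.
Round 3: Farid 20, Emma 19. Farid has a majority (≥20).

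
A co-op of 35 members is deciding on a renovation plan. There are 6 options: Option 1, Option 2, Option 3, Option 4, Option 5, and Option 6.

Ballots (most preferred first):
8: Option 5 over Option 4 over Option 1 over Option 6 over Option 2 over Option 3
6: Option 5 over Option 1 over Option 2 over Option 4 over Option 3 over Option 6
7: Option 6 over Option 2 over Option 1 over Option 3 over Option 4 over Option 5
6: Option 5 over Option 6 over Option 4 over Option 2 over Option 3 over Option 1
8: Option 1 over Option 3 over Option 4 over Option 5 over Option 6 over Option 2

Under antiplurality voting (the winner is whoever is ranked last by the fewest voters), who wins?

Last-place votes: Option 1 6, Option 2 8, Option 3 8, Option 4 0, Option 5 7, Option 6 6.

Option 4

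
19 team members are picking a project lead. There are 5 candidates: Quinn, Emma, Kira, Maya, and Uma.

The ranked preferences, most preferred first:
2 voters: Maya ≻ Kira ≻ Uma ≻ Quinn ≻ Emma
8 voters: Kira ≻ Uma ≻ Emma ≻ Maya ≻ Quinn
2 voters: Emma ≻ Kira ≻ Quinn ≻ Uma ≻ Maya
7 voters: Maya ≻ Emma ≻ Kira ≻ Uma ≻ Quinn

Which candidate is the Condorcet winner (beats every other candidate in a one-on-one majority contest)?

Kira vs Quinn: 19–0
Kira vs Emma: 10–9
Kira vs Maya: 10–9
Kira vs Uma: 19–0
Kira beats every other candidate.

Kira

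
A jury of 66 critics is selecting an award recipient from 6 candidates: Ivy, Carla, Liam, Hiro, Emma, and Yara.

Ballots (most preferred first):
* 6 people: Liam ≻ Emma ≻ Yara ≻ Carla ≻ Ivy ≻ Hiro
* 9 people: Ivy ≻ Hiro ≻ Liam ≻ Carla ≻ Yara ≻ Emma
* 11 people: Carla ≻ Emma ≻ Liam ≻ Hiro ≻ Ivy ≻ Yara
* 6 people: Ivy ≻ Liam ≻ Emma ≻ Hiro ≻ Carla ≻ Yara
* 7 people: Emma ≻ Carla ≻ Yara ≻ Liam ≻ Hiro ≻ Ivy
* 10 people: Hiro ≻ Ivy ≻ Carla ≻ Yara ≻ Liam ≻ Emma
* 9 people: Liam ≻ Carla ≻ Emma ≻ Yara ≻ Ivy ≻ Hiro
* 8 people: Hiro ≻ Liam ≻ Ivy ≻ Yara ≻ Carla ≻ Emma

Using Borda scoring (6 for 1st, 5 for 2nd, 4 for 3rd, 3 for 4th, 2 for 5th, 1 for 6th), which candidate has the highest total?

Liam

Ivy: 6×2 + 9×6 + 11×2 + 6×6 + 7×1 + 10×5 + 9×2 + 8×4 = 231
Carla: 6×3 + 9×3 + 11×6 + 6×2 + 7×5 + 10×4 + 9×5 + 8×2 = 259
Liam: 6×6 + 9×4 + 11×4 + 6×5 + 7×3 + 10×2 + 9×6 + 8×5 = 281
Hiro: 6×1 + 9×5 + 11×3 + 6×3 + 7×2 + 10×6 + 9×1 + 8×6 = 233
Emma: 6×5 + 9×1 + 11×5 + 6×4 + 7×6 + 10×1 + 9×4 + 8×1 = 214
Yara: 6×4 + 9×2 + 11×1 + 6×1 + 7×4 + 10×3 + 9×3 + 8×3 = 168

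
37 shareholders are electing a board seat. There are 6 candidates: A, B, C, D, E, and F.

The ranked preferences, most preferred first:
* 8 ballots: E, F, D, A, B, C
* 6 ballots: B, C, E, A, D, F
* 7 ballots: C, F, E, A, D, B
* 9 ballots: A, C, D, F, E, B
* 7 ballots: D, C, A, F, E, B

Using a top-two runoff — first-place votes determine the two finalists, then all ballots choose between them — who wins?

Round 1 first-place votes: A 9, B 6, C 7, D 7, E 8, F 0. A and E advance.
Runoff: A is ranked above E on 16 ballots, E above A on 21.

E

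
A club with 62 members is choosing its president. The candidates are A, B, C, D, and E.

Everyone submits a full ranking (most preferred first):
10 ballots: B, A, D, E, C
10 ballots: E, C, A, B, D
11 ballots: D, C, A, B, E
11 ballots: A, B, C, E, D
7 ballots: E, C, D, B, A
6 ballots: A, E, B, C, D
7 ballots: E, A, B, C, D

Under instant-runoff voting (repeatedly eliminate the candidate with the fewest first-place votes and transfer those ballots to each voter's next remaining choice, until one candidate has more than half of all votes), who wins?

Round 1: A 17, B 10, C 0, D 11, E 24. C eliminated.
Round 2: A 17, B 10, D 11, E 24. B eliminated.
Round 3: A 27, D 11, E 24. D eliminated.
Round 4: A 38, E 24. A has a majority (≥32).

A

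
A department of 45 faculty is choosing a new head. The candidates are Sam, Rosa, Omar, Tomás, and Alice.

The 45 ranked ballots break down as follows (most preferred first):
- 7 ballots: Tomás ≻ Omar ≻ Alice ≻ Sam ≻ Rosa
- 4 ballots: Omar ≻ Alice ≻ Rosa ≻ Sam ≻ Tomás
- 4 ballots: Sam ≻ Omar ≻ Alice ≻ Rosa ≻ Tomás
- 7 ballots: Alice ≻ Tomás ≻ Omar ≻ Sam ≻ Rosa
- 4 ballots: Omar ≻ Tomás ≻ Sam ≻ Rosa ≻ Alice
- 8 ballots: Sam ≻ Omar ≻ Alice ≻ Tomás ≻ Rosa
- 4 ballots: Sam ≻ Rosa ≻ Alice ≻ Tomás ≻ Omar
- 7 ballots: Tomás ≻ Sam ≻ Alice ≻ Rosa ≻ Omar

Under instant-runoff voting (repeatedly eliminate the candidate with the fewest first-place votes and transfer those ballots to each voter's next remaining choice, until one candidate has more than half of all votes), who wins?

Tomás

Round 1: Sam 16, Rosa 0, Omar 8, Tomás 14, Alice 7. Rosa eliminated.
Round 2: Sam 16, Omar 8, Tomás 14, Alice 7. Alice eliminated.
Round 3: Sam 16, Omar 8, Tomás 21. Omar eliminated.
Round 4: Sam 20, Tomás 25. Tomás has a majority (≥23).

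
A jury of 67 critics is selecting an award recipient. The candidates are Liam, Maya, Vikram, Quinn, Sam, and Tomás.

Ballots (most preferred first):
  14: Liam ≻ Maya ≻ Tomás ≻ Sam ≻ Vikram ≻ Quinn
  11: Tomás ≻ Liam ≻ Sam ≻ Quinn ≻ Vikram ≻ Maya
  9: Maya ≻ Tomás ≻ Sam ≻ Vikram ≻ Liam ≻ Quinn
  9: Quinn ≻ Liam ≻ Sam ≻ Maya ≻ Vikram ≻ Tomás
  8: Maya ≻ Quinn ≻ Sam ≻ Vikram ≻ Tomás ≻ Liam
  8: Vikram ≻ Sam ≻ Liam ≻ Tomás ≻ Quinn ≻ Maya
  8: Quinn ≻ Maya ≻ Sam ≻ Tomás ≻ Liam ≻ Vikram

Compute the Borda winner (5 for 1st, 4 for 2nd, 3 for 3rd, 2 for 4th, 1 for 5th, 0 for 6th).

Liam: 14×5 + 11×4 + 9×1 + 9×4 + 8×0 + 8×3 + 8×1 = 191
Maya: 14×4 + 11×0 + 9×5 + 9×2 + 8×5 + 8×0 + 8×4 = 191
Vikram: 14×1 + 11×1 + 9×2 + 9×1 + 8×2 + 8×5 + 8×0 = 108
Quinn: 14×0 + 11×2 + 9×0 + 9×5 + 8×4 + 8×1 + 8×5 = 147
Sam: 14×2 + 11×3 + 9×3 + 9×3 + 8×3 + 8×4 + 8×3 = 195
Tomás: 14×3 + 11×5 + 9×4 + 9×0 + 8×1 + 8×2 + 8×2 = 173

Sam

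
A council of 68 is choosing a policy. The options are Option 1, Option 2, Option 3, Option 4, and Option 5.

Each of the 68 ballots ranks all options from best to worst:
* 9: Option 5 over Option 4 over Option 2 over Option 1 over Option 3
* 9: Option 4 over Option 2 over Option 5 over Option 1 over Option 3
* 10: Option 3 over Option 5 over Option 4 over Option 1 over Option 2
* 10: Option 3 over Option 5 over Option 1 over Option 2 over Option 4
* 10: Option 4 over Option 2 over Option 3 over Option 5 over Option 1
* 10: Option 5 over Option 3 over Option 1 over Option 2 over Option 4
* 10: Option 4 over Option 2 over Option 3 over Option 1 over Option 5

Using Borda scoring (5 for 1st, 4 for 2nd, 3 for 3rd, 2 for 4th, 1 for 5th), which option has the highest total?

Option 1: 9×2 + 9×2 + 10×2 + 10×3 + 10×1 + 10×3 + 10×2 = 146
Option 2: 9×3 + 9×4 + 10×1 + 10×2 + 10×4 + 10×2 + 10×4 = 193
Option 3: 9×1 + 9×1 + 10×5 + 10×5 + 10×3 + 10×4 + 10×3 = 218
Option 4: 9×4 + 9×5 + 10×3 + 10×1 + 10×5 + 10×1 + 10×5 = 231
Option 5: 9×5 + 9×3 + 10×4 + 10×4 + 10×2 + 10×5 + 10×1 = 232

Option 5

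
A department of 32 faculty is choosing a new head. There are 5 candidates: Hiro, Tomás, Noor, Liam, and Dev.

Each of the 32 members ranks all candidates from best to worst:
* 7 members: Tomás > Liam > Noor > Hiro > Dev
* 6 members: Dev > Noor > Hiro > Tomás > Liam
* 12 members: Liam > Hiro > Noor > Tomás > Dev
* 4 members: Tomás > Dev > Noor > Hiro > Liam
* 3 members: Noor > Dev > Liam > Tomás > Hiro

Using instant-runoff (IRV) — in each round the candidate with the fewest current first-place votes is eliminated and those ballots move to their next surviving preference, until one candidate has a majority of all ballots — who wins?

Tomás

Round 1: Hiro 0, Tomás 11, Noor 3, Liam 12, Dev 6. Hiro eliminated.
Round 2: Tomás 11, Noor 3, Liam 12, Dev 6. Noor eliminated.
Round 3: Tomás 11, Liam 12, Dev 9. Dev eliminated.
Round 4: Tomás 17, Liam 15. Tomás has a majority (≥17).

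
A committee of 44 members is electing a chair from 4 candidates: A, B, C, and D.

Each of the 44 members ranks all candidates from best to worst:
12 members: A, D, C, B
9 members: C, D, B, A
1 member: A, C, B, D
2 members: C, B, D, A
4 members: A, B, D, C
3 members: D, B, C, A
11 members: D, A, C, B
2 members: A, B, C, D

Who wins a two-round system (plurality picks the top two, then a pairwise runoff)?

Round 1 first-place votes: A 19, B 0, C 11, D 14. A and D advance.
Runoff: A is ranked above D on 19 ballots, D above A on 25.

D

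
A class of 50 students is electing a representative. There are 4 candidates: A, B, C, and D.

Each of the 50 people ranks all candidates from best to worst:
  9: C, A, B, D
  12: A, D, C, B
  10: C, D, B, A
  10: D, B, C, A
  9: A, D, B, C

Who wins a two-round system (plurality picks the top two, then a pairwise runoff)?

Round 1 first-place votes: A 21, B 0, C 19, D 10. A and C advance.
Runoff: A is ranked above C on 21 ballots, C above A on 29.

C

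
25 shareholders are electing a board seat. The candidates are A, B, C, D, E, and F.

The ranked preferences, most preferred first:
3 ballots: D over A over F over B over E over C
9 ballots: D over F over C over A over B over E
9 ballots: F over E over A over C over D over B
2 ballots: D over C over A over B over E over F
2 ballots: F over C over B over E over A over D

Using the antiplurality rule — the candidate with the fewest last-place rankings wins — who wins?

Last-place votes: A 0, B 9, C 3, D 2, E 9, F 2.

A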